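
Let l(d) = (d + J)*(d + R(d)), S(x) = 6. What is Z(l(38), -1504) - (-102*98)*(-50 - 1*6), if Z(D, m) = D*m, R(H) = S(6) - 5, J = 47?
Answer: -5545536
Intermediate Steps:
R(H) = 1 (R(H) = 6 - 5 = 1)
l(d) = (1 + d)*(47 + d) (l(d) = (d + 47)*(d + 1) = (47 + d)*(1 + d) = (1 + d)*(47 + d))
Z(l(38), -1504) - (-102*98)*(-50 - 1*6) = (47 + 38² + 48*38)*(-1504) - (-102*98)*(-50 - 1*6) = (47 + 1444 + 1824)*(-1504) - (-9996)*(-50 - 6) = 3315*(-1504) - (-9996)*(-56) = -4985760 - 1*559776 = -4985760 - 559776 = -5545536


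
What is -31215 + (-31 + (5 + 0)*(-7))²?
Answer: -26859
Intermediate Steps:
-31215 + (-31 + (5 + 0)*(-7))² = -31215 + (-31 + 5*(-7))² = -31215 + (-31 - 35)² = -31215 + (-66)² = -31215 + 4356 = -26859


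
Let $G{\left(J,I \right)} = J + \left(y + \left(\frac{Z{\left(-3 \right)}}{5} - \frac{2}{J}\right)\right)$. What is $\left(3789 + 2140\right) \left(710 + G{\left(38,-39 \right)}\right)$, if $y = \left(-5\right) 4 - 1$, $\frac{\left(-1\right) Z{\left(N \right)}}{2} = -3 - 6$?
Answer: $\frac{411484458}{95} \approx 4.3314 \cdot 10^{6}$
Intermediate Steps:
$Z{\left(N \right)} = 18$ ($Z{\left(N \right)} = - 2 \left(-3 - 6\right) = \left(-2\right) \left(-9\right) = 18$)
$y = -21$ ($y = -20 - 1 = -21$)
$G{\left(J,I \right)} = - \frac{87}{5} + J - \frac{2}{J}$ ($G{\left(J,I \right)} = J + \left(-21 + \left(\frac{18}{5} - \frac{2}{J}\right)\right) = J - \left(\frac{87}{5} + \frac{2}{J}\right) = - \frac{87}{5} + J - \frac{2}{J}$)
$\left(3789 + 2140\right) \left(710 + G{\left(38,-39 \right)}\right) = \left(3789 + 2140\right) \left(710 - \left(- \frac{103}{5} + \frac{1}{19}\right)\right) = 5929 \left(710 - - \frac{1952}{95}\right) = 5929 \left(710 + \frac{1952}{95}\right) = 5929 \cdot \frac{69402}{95} = \frac{411484458}{95}$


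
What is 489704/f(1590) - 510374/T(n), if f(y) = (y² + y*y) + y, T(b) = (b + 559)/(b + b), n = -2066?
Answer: -5333098715816396/3811044765 ≈ -1.3994e+6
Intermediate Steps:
T(b) = (559 + b)/(2*b) (T(b) = (559 + b)/((2*b)) = (559 + b)*(1/(2*b)) = (559 + b)/(2*b))
f(y) = y + 2*y² (f(y) = (y² + y²) + y = 2*y² + y = y + 2*y²)
489704/f(1590) - 510374/T(n) = 489704/((1590*(1 + 2*1590))) - 510374*(-4132/(559 - 2066)) = 489704/((1590*(1 + 3180))) - 510374/((½)*(-1/2066)*(-1507)) = 489704/((1590*3181)) - 510374/1507/4132 = 489704/5057790 - 510374*4132/1507 = 489704*(1/5057790) - 2108865368/1507 = 244852/2528895 - 2108865368/1507 = -5333098715816396/3811044765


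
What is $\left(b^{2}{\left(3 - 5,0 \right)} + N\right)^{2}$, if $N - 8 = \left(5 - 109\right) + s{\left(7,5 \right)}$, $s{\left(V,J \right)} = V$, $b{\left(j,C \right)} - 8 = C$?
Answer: $625$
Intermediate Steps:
$b{\left(j,C \right)} = 8 + C$
$N = -89$ ($N = 8 + \left(\left(5 - 109\right) + 7\right) = 8 + \left(-104 + 7\right) = 8 - 97 = -89$)
$\left(b^{2}{\left(3 - 5,0 \right)} + N\right)^{2} = \left(\left(8 + 0\right)^{2} - 89\right)^{2} = \left(8^{2} - 89\right)^{2} = \left(64 - 89\right)^{2} = \left(-25\right)^{2} = 625$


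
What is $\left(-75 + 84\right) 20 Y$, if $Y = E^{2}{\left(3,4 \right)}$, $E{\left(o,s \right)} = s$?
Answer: $2880$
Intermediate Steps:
$Y = 16$ ($Y = 4^{2} = 16$)
$\left(-75 + 84\right) 20 Y = \left(-75 + 84\right) 20 \cdot 16 = 9 \cdot 20 \cdot 16 = 180 \cdot 16 = 2880$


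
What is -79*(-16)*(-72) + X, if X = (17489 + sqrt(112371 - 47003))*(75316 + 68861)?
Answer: 2521420545 + 288354*sqrt(16342) ≈ 2.5583e+9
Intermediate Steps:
X = 2521511553 + 288354*sqrt(16342) (X = (17489 + sqrt(65368))*144177 = (17489 + 2*sqrt(16342))*144177 = 2521511553 + 288354*sqrt(16342) ≈ 2.5584e+9)
-79*(-16)*(-72) + X = -79*(-16)*(-72) + (2521511553 + 288354*sqrt(16342)) = 1264*(-72) + (2521511553 + 288354*sqrt(16342)) = -91008 + (2521511553 + 288354*sqrt(16342)) = 2521420545 + 288354*sqrt(16342)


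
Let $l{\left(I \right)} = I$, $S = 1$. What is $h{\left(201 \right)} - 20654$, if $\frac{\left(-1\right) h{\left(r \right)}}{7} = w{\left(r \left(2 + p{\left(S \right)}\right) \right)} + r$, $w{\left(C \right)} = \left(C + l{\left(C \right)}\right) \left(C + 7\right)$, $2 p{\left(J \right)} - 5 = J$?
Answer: $-14260901$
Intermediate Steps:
$p{\left(J \right)} = \frac{5}{2} + \frac{J}{2}$
$w{\left(C \right)} = 2 C \left(7 + C\right)$ ($w{\left(C \right)} = \left(C + C\right) \left(C + 7\right) = 2 C \left(7 + C\right)$)
$h{\left(r \right)} = - 7 r - 70 r \left(7 + 5 r\right)$ ($h{\left(r \right)} = - 7 \left(2 r \left(2 + \left(\frac{5}{2} + \frac{1}{2} \cdot 1\right)\right) \left(7 + r \left(2 + \left(\frac{5}{2} + \frac{1}{2} \cdot 1\right)\right)\right) + r\right) = - 7 \left(2 r \left(2 + \left(\frac{5}{2} + \frac{1}{2}\right)\right) \left(7 + r \left(2 + \left(\frac{5}{2} + \frac{1}{2}\right)\right)\right) + r\right) = - 7 \left(2 r \left(2 + 3\right) \left(7 + r \left(2 + 3\right)\right) + r\right) = - 7 \left(2 r 5 \left(7 + r 5\right) + r\right) = - 7 \left(2 \cdot 5 r \left(7 + 5 r\right) + r\right) = - 7 \left(10 r \left(7 + 5 r\right) + r\right) = - 7 \left(r + 10 r \left(7 + 5 r\right)\right) = - 7 r - 70 r \left(7 + 5 r\right)$)
$h{\left(201 \right)} - 20654 = 7 \cdot 201 \left(-71 - 10050\right) - 20654 = 7 \cdot 201 \left(-10121\right) - 20654 = -14240247 - 20654 = -14260901$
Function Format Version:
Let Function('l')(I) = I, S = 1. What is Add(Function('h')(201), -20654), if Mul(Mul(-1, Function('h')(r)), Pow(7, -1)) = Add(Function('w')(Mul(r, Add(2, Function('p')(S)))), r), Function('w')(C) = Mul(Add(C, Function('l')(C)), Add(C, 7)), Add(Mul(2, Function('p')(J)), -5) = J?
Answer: -14260901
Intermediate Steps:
Function('p')(J) = Add(Rational(5, 2), Mul(Rational(1, 2), J))
Function('w')(C) = Mul(2, C, Add(7, C)) (Function('w')(C) = Mul(Add(C, C), Add(C, 7)) = Mul(Mul(2, C), Add(7, C)) = Mul(2, C, Add(7, C)))
Function('h')(r) = Add(Mul(-7, r), Mul(-70, r, Add(7, Mul(5, r)))) (Function('h')(r) = Mul(-7, Add(Mul(2, Mul(r, Add(2, Add(Rational(5, 2), Mul(Rational(1, 2), 1)))), Add(7, Mul(r, Add(2, Add(Rational(5, 2), Mul(Rational(1, 2), 1)))))), r)) = Mul(-7, Add(Mul(2, Mul(r, Add(2, Add(Rational(5, 2), Rational(1, 2)))), Add(7, Mul(r, Add(2, Add(Rational(5, 2), Rational(1, 2)))))), r)) = Mul(-7, Add(Mul(2, Mul(r, Add(2, 3)), Add(7, Mul(r, Add(2, 3)))), r)) = Mul(-7, Add(Mul(2, Mul(r, 5), Add(7, Mul(r, 5))), r)) = Mul(-7, Add(Mul(2, Mul(5, r), Add(7, Mul(5, r))), r)) = Mul(-7, Add(Mul(10, r, Add(7, Mul(5, r))), r)) = Mul(-7, Add(r, Mul(10, r, Add(7, Mul(5, r))))) = Add(Mul(-7, r), Mul(-70, r, Add(7, Mul(5, r)))))
Add(Function('h')(201), -20654) = Add(Mul(7, 201, Add(-71, Mul(-50, 201))), -20654) = Add(Mul(7, 201, Add(-71, -10050)), -20654) = Add(Mul(7, 201, -10121), -20654) = Add(-14240247, -20654) = -14260901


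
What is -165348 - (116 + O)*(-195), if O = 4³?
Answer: -130248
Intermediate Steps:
O = 64
-165348 - (116 + O)*(-195) = -165348 - (116 + 64)*(-195) = -165348 - 180*(-195) = -165348 - 1*(-35100) = -165348 + 35100 = -130248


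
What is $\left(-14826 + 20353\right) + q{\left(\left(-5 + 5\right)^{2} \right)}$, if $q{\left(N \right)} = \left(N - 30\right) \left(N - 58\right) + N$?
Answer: $7267$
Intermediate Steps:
$q{\left(N \right)} = N + \left(-58 + N\right) \left(-30 + N\right)$ ($q{\left(N \right)} = \left(-30 + N\right) \left(-58 + N\right) + N = \left(-58 + N\right) \left(-30 + N\right) + N = N + \left(-58 + N\right) \left(-30 + N\right)$)
$\left(-14826 + 20353\right) + q{\left(\left(-5 + 5\right)^{2} \right)} = \left(-14826 + 20353\right) + \left(1740 + \left(\left(-5 + 5\right)^{2}\right)^{2} - 87 \left(-5 + 5\right)^{2}\right) = 5527 + \left(1740 + \left(0^{2}\right)^{2} - 87 \cdot 0^{2}\right) = 5527 + \left(1740 + 0^{2} - 0\right) = 5527 + \left(1740 + 0 + 0\right) = 5527 + 1740 = 7267$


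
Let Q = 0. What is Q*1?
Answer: 0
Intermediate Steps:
Q*1 = 0*1 = 0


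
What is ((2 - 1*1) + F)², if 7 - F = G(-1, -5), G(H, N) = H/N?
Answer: 1521/25 ≈ 60.840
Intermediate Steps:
F = 34/5 (F = 7 - (-1)/(-5) = 7 - (-1)*(-1)/5 = 7 - 1*⅕ = 7 - ⅕ = 34/5 ≈ 6.8000)
((2 - 1*1) + F)² = ((2 - 1*1) + 34/5)² = ((2 - 1) + 34/5)² = (1 + 34/5)² = (39/5)² = 1521/25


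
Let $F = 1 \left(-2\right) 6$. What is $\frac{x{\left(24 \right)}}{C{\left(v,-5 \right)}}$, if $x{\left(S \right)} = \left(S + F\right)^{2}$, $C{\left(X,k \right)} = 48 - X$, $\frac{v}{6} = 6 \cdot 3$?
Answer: $- \frac{12}{5} \approx -2.4$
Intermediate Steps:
$v = 108$ ($v = 6 \cdot 6 \cdot 3 = 6 \cdot 18 = 108$)
$F = -12$ ($F = \left(-2\right) 6 = -12$)
$x{\left(S \right)} = \left(-12 + S\right)^{2}$ ($x{\left(S \right)} = \left(S - 12\right)^{2} = \left(-12 + S\right)^{2}$)
$\frac{x{\left(24 \right)}}{C{\left(v,-5 \right)}} = \frac{\left(-12 + 24\right)^{2}}{48 - 108} = \frac{12^{2}}{48 - 108} = \frac{144}{-60} = 144 \left(- \frac{1}{60}\right) = - \frac{12}{5}$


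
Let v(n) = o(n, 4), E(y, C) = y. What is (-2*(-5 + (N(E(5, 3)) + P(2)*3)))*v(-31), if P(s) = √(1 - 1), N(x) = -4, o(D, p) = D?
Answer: -558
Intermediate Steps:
v(n) = n
P(s) = 0 (P(s) = √0 = 0)
(-2*(-5 + (N(E(5, 3)) + P(2)*3)))*v(-31) = -2*(-5 + (-4 + 0*3))*(-31) = -2*(-5 + (-4 + 0))*(-31) = -2*(-5 - 4)*(-31) = -2*(-9)*(-31) = 18*(-31) = -558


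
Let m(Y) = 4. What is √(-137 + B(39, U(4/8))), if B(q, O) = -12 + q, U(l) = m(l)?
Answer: I*√110 ≈ 10.488*I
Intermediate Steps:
U(l) = 4
√(-137 + B(39, U(4/8))) = √(-137 + (-12 + 39)) = √(-137 + 27) = √(-110) = I*√110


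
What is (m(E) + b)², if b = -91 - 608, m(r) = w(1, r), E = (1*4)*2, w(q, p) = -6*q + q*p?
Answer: 485809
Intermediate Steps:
w(q, p) = -6*q + p*q
E = 8 (E = 4*2 = 8)
m(r) = -6 + r (m(r) = 1*(-6 + r) = -6 + r)
b = -699
(m(E) + b)² = ((-6 + 8) - 699)² = (2 - 699)² = (-697)² = 485809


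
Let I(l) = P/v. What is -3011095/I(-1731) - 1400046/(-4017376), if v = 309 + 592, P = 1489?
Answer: -5449562662083113/2990936432 ≈ -1.8220e+6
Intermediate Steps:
v = 901
I(l) = 1489/901
-3011095/I(-1731) - 1400046/(-4017376) = -3011095/1489/901 - 1400046/(-4017376) = -3011095*901/1489 - 1400046*(-1/4017376) = -2712996595/1489 + 700023/2008688 = -5449562662083113/2990936432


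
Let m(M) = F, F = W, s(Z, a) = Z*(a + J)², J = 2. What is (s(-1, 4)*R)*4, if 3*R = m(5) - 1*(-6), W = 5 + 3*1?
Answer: -672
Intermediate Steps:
s(Z, a) = Z*(2 + a)² (s(Z, a) = Z*(a + 2)² = Z*(2 + a)²)
W = 8 (W = 5 + 3 = 8)
F = 8
m(M) = 8
R = 14/3 (R = (8 - 1*(-6))/3 = (8 + 6)/3 = (⅓)*14 = 14/3 ≈ 4.6667)
(s(-1, 4)*R)*4 = (-(2 + 4)²*(14/3))*4 = (-1*6²*(14/3))*4 = (-1*36*(14/3))*4 = -36*14/3*4 = -168*4 = -672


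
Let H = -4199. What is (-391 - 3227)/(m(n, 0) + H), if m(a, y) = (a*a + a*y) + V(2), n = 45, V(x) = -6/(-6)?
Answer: 3618/2173 ≈ 1.6650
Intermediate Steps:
V(x) = 1 (V(x) = -6*(-⅙) = 1)
m(a, y) = 1 + a² + a*y (m(a, y) = (a*a + a*y) + 1 = (a² + a*y) + 1 = 1 + a² + a*y)
(-391 - 3227)/(m(n, 0) + H) = (-391 - 3227)/((1 + 45² + 45*0) - 4199) = -3618/((1 + 2025 + 0) - 4199) = -3618/(2026 - 4199) = -3618/(-2173) = -3618*(-1/2173) = 3618/2173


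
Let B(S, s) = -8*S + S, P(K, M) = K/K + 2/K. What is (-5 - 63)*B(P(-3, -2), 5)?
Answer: 476/3 ≈ 158.67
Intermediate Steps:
P(K, M) = 1 + 2/K
B(S, s) = -7*S
(-5 - 63)*B(P(-3, -2), 5) = (-5 - 63)*(-7*(2 - 3)/(-3)) = -(-476)*(-⅓*(-1)) = -(-476)/3 = -68*(-7/3) = 476/3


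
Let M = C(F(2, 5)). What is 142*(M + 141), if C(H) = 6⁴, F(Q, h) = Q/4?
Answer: 204054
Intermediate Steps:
F(Q, h) = Q/4 (F(Q, h) = Q*(¼) = Q/4)
C(H) = 1296
M = 1296
142*(M + 141) = 142*(1296 + 141) = 142*1437 = 204054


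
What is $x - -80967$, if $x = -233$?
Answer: $80734$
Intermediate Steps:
$x - -80967 = -233 - -80967 = -233 + 80967 = 80734$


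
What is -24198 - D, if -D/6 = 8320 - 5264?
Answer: -5862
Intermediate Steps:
D = -18336 (D = -6*(8320 - 5264) = -6*3056 = -18336)
-24198 - D = -24198 - 1*(-18336) = -24198 + 18336 = -5862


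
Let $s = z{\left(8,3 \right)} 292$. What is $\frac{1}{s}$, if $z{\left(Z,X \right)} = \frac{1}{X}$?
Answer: $\frac{3}{292} \approx 0.010274$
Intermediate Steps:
$s = \frac{292}{3}$ ($s = \frac{1}{3} \cdot 292 = \frac{292}{3} \approx 97.333$)
$\frac{1}{s} = \frac{1}{\frac{292}{3}} = \frac{3}{292}$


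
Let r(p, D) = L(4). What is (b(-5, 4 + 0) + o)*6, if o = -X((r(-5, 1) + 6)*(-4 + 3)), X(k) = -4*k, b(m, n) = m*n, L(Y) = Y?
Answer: -360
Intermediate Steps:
r(p, D) = 4
o = -40 (o = -(-4)*(4 + 6)*(-4 + 3) = -(-4)*10*(-1) = -(-4)*(-10) = -1*40 = -40)
(b(-5, 4 + 0) + o)*6 = (-5*(4 + 0) - 40)*6 = (-5*4 - 40)*6 = (-20 - 40)*6 = -60*6 = -360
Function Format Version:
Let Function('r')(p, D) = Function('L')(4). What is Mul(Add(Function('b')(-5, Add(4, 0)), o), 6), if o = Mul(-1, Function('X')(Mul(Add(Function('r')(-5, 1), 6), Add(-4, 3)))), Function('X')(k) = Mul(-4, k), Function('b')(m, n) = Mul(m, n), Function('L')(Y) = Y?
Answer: -360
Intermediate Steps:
Function('r')(p, D) = 4
o = -40 (o = Mul(-1, Mul(-4, Mul(Add(4, 6), Add(-4, 3)))) = Mul(-1, Mul(-4, Mul(10, -1))) = Mul(-1, Mul(-4, -10)) = Mul(-1, 40) = -40)
Mul(Add(Function('b')(-5, Add(4, 0)), o), 6) = Mul(Add(Mul(-5, Add(4, 0)), -40), 6) = Mul(Add(Mul(-5, 4), -40), 6) = Mul(Add(-20, -40), 6) = Mul(-60, 6) = -360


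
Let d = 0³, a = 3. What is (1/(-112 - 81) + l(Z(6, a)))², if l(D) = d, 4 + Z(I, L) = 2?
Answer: 1/37249 ≈ 2.6846e-5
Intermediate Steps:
Z(I, L) = -2 (Z(I, L) = -4 + 2 = -2)
d = 0
l(D) = 0
(1/(-112 - 81) + l(Z(6, a)))² = (1/(-112 - 81) + 0)² = (1/(-193) + 0)² = (-1/193 + 0)² = (-1/193)² = 1/37249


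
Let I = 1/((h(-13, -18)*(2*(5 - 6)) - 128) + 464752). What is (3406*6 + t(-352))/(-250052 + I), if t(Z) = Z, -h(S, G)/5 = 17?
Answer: -9334922696/116222669287 ≈ -0.080319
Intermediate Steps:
h(S, G) = -85 (h(S, G) = -5*17 = -85)
I = 1/464794 (I = 1/((-170*(5 - 6) - 128) + 464752) = 1/((-170*(-1) - 128) + 464752) = 1/((-85*(-2) - 128) + 464752) = 1/((170 - 128) + 464752) = 1/(42 + 464752) = 1/464794 ≈ 2.1515e-6)
(3406*6 + t(-352))/(-250052 + I) = (3406*6 - 352)/(-250052 + 1/464794) = (20436 - 352)/(-116222669287/464794) = 20084*(-464794/116222669287) = -9334922696/116222669287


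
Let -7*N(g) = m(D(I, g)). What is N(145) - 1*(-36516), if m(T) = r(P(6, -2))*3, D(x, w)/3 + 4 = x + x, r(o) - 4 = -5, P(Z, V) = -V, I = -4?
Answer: 255615/7 ≈ 36516.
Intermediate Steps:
r(o) = -1 (r(o) = 4 - 5 = -1)
D(x, w) = -12 + 6*x (D(x, w) = -12 + 3*(x + x) = -12 + 3*(2*x) = -12 + 6*x)
m(T) = -3 (m(T) = -1*3 = -3)
N(g) = 3/7 (N(g) = -⅐*(-3) = 3/7)
N(145) - 1*(-36516) = 3/7 - 1*(-36516) = 3/7 + 36516 = 255615/7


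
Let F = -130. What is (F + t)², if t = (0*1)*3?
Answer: 16900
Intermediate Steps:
t = 0 (t = 0*3 = 0)
(F + t)² = (-130 + 0)² = (-130)² = 16900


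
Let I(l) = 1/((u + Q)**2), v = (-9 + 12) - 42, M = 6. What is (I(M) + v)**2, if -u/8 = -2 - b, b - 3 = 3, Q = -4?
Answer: 19711879201/12960000 ≈ 1521.0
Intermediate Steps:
b = 6 (b = 3 + 3 = 6)
u = 64 (u = -8*(-2 - 1*6) = -8*(-2 - 6) = -8*(-8) = 64)
v = -39 (v = 3 - 42 = -39)
I(l) = 1/3600 (I(l) = 1/((64 - 4)**2) = 1/(60**2) = 1/3600)
(I(M) + v)**2 = (1/3600 - 39)**2 = (-140399/3600)**2 = 19711879201/12960000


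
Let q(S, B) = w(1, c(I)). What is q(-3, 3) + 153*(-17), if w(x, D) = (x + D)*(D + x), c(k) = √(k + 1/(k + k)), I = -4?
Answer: -20833/8 + I*√66/2 ≈ -2604.1 + 4.062*I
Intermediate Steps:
c(k) = √(k + 1/(2*k))
w(x, D) = (D + x)² (w(x, D) = (D + x)*(D + x) = (D + x)²)
q(S, B) = (1 + I*√66/4)² (q(S, B) = (√(2/(-4) + 4*(-4))/2 + 1)² = (√(2*(-¼) - 16)/2 + 1)² = (√(-½ - 16)/2 + 1)² = (√(-33/2)/2 + 1)² = ((I*√66/2)/2 + 1)² = (I*√66/4 + 1)² = (1 + I*√66/4)²)
q(-3, 3) + 153*(-17) = (4 + I*√66)²/16 + 153*(-17) = (4 + I*√66)²/16 - 2601 = -2601 + (4 + I*√66)²/16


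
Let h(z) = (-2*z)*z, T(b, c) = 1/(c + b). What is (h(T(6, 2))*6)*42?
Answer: -63/8 ≈ -7.8750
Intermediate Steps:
T(b, c) = 1/(b + c)
h(z) = -2*z²
(h(T(6, 2))*6)*42 = (-2/(6 + 2)²*6)*42 = (-2*(1/8)²*6)*42 = (-2*(⅛)²*6)*42 = (-2*1/64*6)*42 = -1/32*6*42 = -3/16*42 = -63/8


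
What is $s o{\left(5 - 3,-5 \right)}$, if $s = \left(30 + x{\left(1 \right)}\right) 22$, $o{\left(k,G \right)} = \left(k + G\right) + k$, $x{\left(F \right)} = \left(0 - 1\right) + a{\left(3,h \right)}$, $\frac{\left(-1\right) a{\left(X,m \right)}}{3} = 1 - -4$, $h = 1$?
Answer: $-308$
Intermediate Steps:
$a{\left(X,m \right)} = -15$ ($a{\left(X,m \right)} = - 3 \left(1 - -4\right) = - 3 \left(1 + 4\right) = \left(-3\right) 5 = -15$)
$x{\left(F \right)} = -16$ ($x{\left(F \right)} = \left(0 - 1\right) - 15 = -1 - 15 = -16$)
$o{\left(k,G \right)} = G + 2 k$ ($o{\left(k,G \right)} = \left(G + k\right) + k = G + 2 k$)
$s = 308$ ($s = \left(30 - 16\right) 22 = 14 \cdot 22 = 308$)
$s o{\left(5 - 3,-5 \right)} = 308 \left(-5 + 2 \left(5 - 3\right)\right) = 308 \left(-5 + 2 \cdot 2\right) = 308 \left(-5 + 4\right) = 308 \left(-1\right) = -308$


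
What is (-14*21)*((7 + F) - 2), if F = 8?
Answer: -3822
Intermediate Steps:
(-14*21)*((7 + F) - 2) = (-14*21)*((7 + 8) - 2) = -294*(15 - 2) = -294*13 = -3822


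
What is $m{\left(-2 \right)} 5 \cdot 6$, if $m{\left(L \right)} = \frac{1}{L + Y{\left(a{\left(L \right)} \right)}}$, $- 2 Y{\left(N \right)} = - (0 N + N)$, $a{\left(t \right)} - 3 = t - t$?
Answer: $-60$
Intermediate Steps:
$a{\left(t \right)} = 3$ ($a{\left(t \right)} = 3 + \left(t - t\right) = 3 + 0 = 3$)
$Y{\left(N \right)} = \frac{N}{2}$ ($Y{\left(N \right)} = - \frac{\left(-1\right) \left(0 N + N\right)}{2} = - \frac{\left(-1\right) \left(0 + N\right)}{2} = - \frac{\left(-1\right) N}{2} = \frac{N}{2}$)
$m{\left(L \right)} = \frac{1}{\frac{3}{2} + L}$ ($m{\left(L \right)} = \frac{1}{L + \frac{1}{2} \cdot 3} = \frac{1}{L + \frac{3}{2}} = \frac{1}{\frac{3}{2} + L}$)
$m{\left(-2 \right)} 5 \cdot 6 = \frac{2}{3 + 2 \left(-2\right)} 5 \cdot 6 = \frac{2}{3 - 4} \cdot 5 \cdot 6 = \frac{2}{-1} \cdot 5 \cdot 6 = 2 \left(-1\right) 5 \cdot 6 = \left(-2\right) 5 \cdot 6 = \left(-10\right) 6 = -60$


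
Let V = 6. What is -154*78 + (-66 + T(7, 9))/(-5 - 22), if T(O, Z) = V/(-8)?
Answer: -432343/36 ≈ -12010.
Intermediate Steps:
T(O, Z) = -3/4 (T(O, Z) = 6/(-8) = 6*(-1/8) = -3/4)
-154*78 + (-66 + T(7, 9))/(-5 - 22) = -154*78 + (-66 - 3/4)/(-5 - 22) = -12012 - 267/4/(-27) = -12012 - 267/4*(-1/27) = -12012 + 89/36 = -432343/36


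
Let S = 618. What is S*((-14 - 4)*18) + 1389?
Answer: -198843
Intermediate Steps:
S*((-14 - 4)*18) + 1389 = 618*((-14 - 4)*18) + 1389 = 618*(-18*18) + 1389 = 618*(-324) + 1389 = -200232 + 1389 = -198843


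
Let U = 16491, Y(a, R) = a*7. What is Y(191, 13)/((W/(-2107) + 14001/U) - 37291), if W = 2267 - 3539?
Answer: -15485373323/431894211536 ≈ -0.035855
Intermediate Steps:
Y(a, R) = 7*a
W = -1272
Y(191, 13)/((W/(-2107) + 14001/U) - 37291) = (7*191)/((-1272/(-2107) + 14001/16491) - 37291) = 1337/((-1272*(-1/2107) + 14001*(1/16491)) - 37291) = 1337/((1272/2107 + 4667/5497) - 37291) = 1337/(16825553/11582179 - 37291) = 1337/(-431894211536/11582179) = 1337*(-11582179/431894211536) = -15485373323/431894211536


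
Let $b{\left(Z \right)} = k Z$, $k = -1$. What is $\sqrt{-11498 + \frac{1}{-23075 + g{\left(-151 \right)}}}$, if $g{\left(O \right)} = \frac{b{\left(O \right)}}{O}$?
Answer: $\frac{i \sqrt{170075151209}}{3846} \approx 107.23 i$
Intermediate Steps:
$b{\left(Z \right)} = - Z$
$g{\left(O \right)} = -1$ ($g{\left(O \right)} = \frac{\left(-1\right) O}{O} = -1$)
$\sqrt{-11498 + \frac{1}{-23075 + g{\left(-151 \right)}}} = \sqrt{-11498 + \frac{1}{-23075 - 1}} = \sqrt{-11498 + \frac{1}{-23076}} = \sqrt{-11498 - \frac{1}{23076}} = \sqrt{- \frac{265327849}{23076}} = \frac{i \sqrt{170075151209}}{3846}$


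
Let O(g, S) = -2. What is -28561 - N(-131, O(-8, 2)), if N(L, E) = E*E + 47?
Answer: -28612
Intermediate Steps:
N(L, E) = 47 + E² (N(L, E) = E² + 47 = 47 + E²)
-28561 - N(-131, O(-8, 2)) = -28561 - (47 + (-2)²) = -28561 - (47 + 4) = -28561 - 1*51 = -28561 - 51 = -28612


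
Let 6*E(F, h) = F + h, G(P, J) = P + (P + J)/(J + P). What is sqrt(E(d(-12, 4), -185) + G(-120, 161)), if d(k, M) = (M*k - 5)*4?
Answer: I*sqrt(6666)/6 ≈ 13.608*I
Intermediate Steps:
G(P, J) = 1 + P (G(P, J) = P + (J + P)/(J + P) = P + 1 = 1 + P)
d(k, M) = -20 + 4*M*k (d(k, M) = (-5 + M*k)*4 = -20 + 4*M*k)
E(F, h) = F/6 + h/6 (E(F, h) = (F + h)/6 = F/6 + h/6)
sqrt(E(d(-12, 4), -185) + G(-120, 161)) = sqrt(((-20 + 4*4*(-12))/6 + (1/6)*(-185)) + (1 - 120)) = sqrt(((-20 - 192)/6 - 185/6) - 119) = sqrt(((1/6)*(-212) - 185/6) - 119) = sqrt((-106/3 - 185/6) - 119) = sqrt(-397/6 - 119) = sqrt(-1111/6) = I*sqrt(6666)/6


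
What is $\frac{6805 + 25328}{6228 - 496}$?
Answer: $\frac{32133}{5732} \approx 5.6059$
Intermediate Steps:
$\frac{6805 + 25328}{6228 - 496} = \frac{32133}{5732}$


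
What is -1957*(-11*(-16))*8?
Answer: -2755456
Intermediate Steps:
-1957*(-11*(-16))*8 = -344432*8 = -1957*1408 = -2755456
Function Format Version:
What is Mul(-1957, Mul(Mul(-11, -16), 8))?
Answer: -2755456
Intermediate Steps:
Mul(-1957, Mul(Mul(-11, -16), 8)) = Mul(-1957, Mul(176, 8)) = Mul(-1957, 1408) = -2755456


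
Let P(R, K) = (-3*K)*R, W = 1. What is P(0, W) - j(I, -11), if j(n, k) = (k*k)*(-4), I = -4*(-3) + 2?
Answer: 484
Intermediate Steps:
P(R, K) = -3*K*R
I = 14 (I = 12 + 2 = 14)
j(n, k) = -4*k² (j(n, k) = k²*(-4) = -4*k²)
P(0, W) - j(I, -11) = -3*1*0 - (-4)*(-11)² = 0 - (-4)*121 = 0 - 1*(-484) = 0 + 484 = 484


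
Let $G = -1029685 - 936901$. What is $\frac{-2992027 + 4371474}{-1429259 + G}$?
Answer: $- \frac{1379447}{3395845} \approx -0.40622$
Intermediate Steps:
$G = -1966586$ ($G = -1029685 - 936901 = -1966586$)
$\frac{-2992027 + 4371474}{-1429259 + G} = \frac{-2992027 + 4371474}{-1429259 - 1966586} = \frac{1379447}{-3395845} = 1379447 \left(- \frac{1}{3395845}\right) = - \frac{1379447}{3395845}$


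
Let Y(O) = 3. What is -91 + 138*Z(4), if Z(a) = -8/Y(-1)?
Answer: -459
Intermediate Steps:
Z(a) = -8/3
-91 + 138*Z(4) = -91 + 138*(-8/3) = -91 - 368 = -459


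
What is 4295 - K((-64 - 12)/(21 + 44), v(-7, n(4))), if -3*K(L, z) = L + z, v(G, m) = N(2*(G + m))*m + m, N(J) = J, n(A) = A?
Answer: 836149/195 ≈ 4287.9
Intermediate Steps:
v(G, m) = m + m*(2*G + 2*m) (v(G, m) = (2*(G + m))*m + m = (2*G + 2*m)*m + m = m*(2*G + 2*m) + m = m + m*(2*G + 2*m))
K(L, z) = -L/3 - z/3 (K(L, z) = -(L + z)/3 = -L/3 - z/3)
4295 - K((-64 - 12)/(21 + 44), v(-7, n(4))) = 4295 - (-(-64 - 12)/(3*(21 + 44)) - 4*(1 + 2*(-7) + 2*4)/3) = 4295 - (-(-76)/(3*65) - 4*(1 - 14 + 8)/3) = 4295 - (-(-76)/(3*65) - 4*(-5)/3) = 4295 - (-⅓*(-76/65) - ⅓*(-20)) = 4295 - (76/195 + 20/3) = 4295 - 1*1376/195 = 4295 - 1376/195 = 836149/195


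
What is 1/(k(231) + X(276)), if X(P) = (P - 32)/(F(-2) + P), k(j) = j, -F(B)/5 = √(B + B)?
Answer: 176871/41013361 - 122*I/205066805 ≈ 0.0043125 - 5.9493e-7*I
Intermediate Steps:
F(B) = -5*√2*√B (F(B) = -5*√(B + B) = -5*√2*√B)
X(P) = (-32 + P)/(P - 10*I) (X(P) = (P - 32)/(-5*√2*√(-2) + P) = (-32 + P)/(-5*√2*I*√2 + P) = (-32 + P)/(-10*I + P) = (-32 + P)/(P - 10*I))
1/(k(231) + X(276)) = 1/(231 + (-32 + 276)/(276 - 10*I)) = 1/(231 + ((276 + 10*I)/76276)*244) = 1/(231 + 61*(276 + 10*I)/19069)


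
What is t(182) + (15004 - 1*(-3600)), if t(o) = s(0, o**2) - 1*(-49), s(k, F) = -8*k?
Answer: 18653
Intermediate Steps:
t(o) = 49 (t(o) = -8*0 - 1*(-49) = 0 + 49 = 49)
t(182) + (15004 - 1*(-3600)) = 49 + (15004 - 1*(-3600)) = 49 + (15004 + 3600) = 49 + 18604 = 18653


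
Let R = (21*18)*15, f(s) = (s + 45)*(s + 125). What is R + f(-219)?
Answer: 22026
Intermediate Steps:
f(s) = (45 + s)*(125 + s)
R = 5670 (R = 378*15 = 5670)
R + f(-219) = 5670 + (5625 + (-219)² + 170*(-219)) = 5670 + (5625 + 47961 - 37230) = 5670 + 16356 = 22026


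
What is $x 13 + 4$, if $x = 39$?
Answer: $511$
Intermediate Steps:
$x 13 + 4 = 39 \cdot 13 + 4 = 507 + 4 = 511$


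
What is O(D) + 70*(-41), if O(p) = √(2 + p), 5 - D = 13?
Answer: -2870 + I*√6 ≈ -2870.0 + 2.4495*I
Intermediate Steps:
D = -8 (D = 5 - 1*13 = 5 - 13 = -8)
O(D) + 70*(-41) = √(2 - 8) + 70*(-41) = √(-6) - 2870 = I*√6 - 2870 = -2870 + I*√6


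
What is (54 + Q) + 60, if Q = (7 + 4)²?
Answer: 235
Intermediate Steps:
Q = 121 (Q = 11² = 121)
(54 + Q) + 60 = (54 + 121) + 60 = 175 + 60 = 235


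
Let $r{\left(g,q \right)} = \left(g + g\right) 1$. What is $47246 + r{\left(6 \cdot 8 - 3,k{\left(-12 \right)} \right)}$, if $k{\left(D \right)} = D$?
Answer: $47336$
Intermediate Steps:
$r{\left(g,q \right)} = 2 g$ ($r{\left(g,q \right)} = 2 g 1 = 2 g$)
$47246 + r{\left(6 \cdot 8 - 3,k{\left(-12 \right)} \right)} = 47246 + 2 \left(6 \cdot 8 - 3\right) = 47246 + 2 \left(48 - 3\right) = 47246 + 2 \cdot 45 = 47246 + 90 = 47336$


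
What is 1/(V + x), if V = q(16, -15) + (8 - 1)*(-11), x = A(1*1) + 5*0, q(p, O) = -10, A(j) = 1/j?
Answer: -1/86 ≈ -0.011628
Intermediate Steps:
x = 1 (x = 1/(1*1) + 5*0 = 1/1 + 0 = 1 + 0 = 1)
V = -87 (V = -10 + (8 - 1)*(-11) = -10 + 7*(-11) = -10 - 77 = -87)
1/(V + x) = 1/(-87 + 1) = 1/(-86) = -1/86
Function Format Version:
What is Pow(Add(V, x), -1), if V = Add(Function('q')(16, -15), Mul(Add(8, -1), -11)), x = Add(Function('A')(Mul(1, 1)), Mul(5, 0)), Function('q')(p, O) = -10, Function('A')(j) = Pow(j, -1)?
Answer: Rational(-1, 86) ≈ -0.011628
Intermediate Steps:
x = 1 (x = Add(Pow(Mul(1, 1), -1), Mul(5, 0)) = Add(Pow(1, -1), 0) = Add(1, 0) = 1)
V = -87 (V = Add(-10, Mul(Add(8, -1), -11)) = Add(-10, Mul(7, -11)) = Add(-10, -77) = -87)
Pow(Add(V, x), -1) = Pow(Add(-87, 1), -1) = Pow(-86, -1) = Rational(-1, 86)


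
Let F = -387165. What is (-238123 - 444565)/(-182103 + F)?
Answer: 170672/142317 ≈ 1.1992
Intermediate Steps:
(-238123 - 444565)/(-182103 + F) = (-238123 - 444565)/(-182103 - 387165) = -682688/(-569268) = -682688*(-1/569268) = 170672/142317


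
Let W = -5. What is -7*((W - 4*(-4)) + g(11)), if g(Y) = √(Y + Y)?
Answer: -77 - 7*√22 ≈ -109.83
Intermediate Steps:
g(Y) = √2*√Y (g(Y) = √(2*Y) = √2*√Y)
-7*((W - 4*(-4)) + g(11)) = -7*((-5 - 4*(-4)) + √2*√11) = -7*((-5 + 16) + √22) = -7*(11 + √22) = -77 - 7*√22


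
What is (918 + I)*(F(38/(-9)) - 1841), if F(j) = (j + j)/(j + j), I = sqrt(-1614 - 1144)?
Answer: -1689120 - 1840*I*sqrt(2758) ≈ -1.6891e+6 - 96631.0*I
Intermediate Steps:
I = I*sqrt(2758) (I = sqrt(-2758) = I*sqrt(2758) ≈ 52.517*I)
F(j) = 1 (F(j) = (2*j)/((2*j)) = (2*j)*(1/(2*j)) = 1)
(918 + I)*(F(38/(-9)) - 1841) = (918 + I*sqrt(2758))*(1 - 1841) = (918 + I*sqrt(2758))*(-1840) = -1689120 - 1840*I*sqrt(2758)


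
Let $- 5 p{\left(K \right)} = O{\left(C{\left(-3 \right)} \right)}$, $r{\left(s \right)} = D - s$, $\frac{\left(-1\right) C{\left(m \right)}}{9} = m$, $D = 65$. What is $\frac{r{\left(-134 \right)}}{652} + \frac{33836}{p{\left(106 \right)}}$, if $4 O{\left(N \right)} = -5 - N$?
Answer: $\frac{13788369}{652} \approx 21148.0$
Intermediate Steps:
$C{\left(m \right)} = - 9 m$
$r{\left(s \right)} = 65 - s$
$O{\left(N \right)} = - \frac{5}{4} - \frac{N}{4}$ ($O{\left(N \right)} = \frac{-5 - N}{4} = - \frac{5}{4} - \frac{N}{4}$)
$p{\left(K \right)} = \frac{8}{5}$ ($p{\left(K \right)} = - \frac{- \frac{5}{4} - \frac{\left(-9\right) \left(-3\right)}{4}}{5} = - \frac{- \frac{5}{4} - \frac{27}{4}}{5} = \left(- \frac{1}{5}\right) \left(-8\right) = \frac{8}{5}$)
$\frac{r{\left(-134 \right)}}{652} + \frac{33836}{p{\left(106 \right)}} = \frac{65 - -134}{652} + \frac{33836}{\frac{8}{5}} = \left(65 + 134\right) \frac{1}{652} + 33836 \cdot \frac{5}{8} = 199 \cdot \frac{1}{652} + \frac{42295}{2} = \frac{199}{652} + \frac{42295}{2} = \frac{13788369}{652}$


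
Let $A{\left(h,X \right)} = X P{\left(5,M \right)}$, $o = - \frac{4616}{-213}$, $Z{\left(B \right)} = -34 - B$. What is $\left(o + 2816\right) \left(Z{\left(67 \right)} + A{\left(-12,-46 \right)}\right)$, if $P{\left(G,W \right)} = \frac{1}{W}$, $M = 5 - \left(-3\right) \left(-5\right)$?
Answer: $- \frac{291332368}{1065} \approx -2.7355 \cdot 10^{5}$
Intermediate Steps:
$M = -10$ ($M = 5 - 15 = -10$)
$o = \frac{4616}{213}$ ($o = \left(-4616\right) \left(- \frac{1}{213}\right) = \frac{4616}{213} \approx 21.671$)
$A{\left(h,X \right)} = - \frac{X}{10}$ ($A{\left(h,X \right)} = \frac{X}{-10} = X \left(- \frac{1}{10}\right) = - \frac{X}{10}$)
$\left(o + 2816\right) \left(Z{\left(67 \right)} + A{\left(-12,-46 \right)}\right) = \left(\frac{4616}{213} + 2816\right) \left(\left(-34 - 67\right) - - \frac{23}{5}\right) = \frac{604424 \left(\left(-34 - 67\right) + \frac{23}{5}\right)}{213} = \frac{604424 \left(-101 + \frac{23}{5}\right)}{213} = \frac{604424}{213} \left(- \frac{482}{5}\right) = - \frac{291332368}{1065}$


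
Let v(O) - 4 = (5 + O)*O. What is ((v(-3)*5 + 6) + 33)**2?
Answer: 841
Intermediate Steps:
v(O) = 4 + O*(5 + O) (v(O) = 4 + (5 + O)*O = 4 + O*(5 + O))
((v(-3)*5 + 6) + 33)**2 = (((4 + (-3)**2 + 5*(-3))*5 + 6) + 33)**2 = (((4 + 9 - 15)*5 + 6) + 33)**2 = ((-2*5 + 6) + 33)**2 = ((-10 + 6) + 33)**2 = (-4 + 33)**2 = 29**2 = 841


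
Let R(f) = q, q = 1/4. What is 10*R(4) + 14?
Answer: 33/2 ≈ 16.500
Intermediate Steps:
q = 1/4 ≈ 0.25000
R(f) = 1/4
10*R(4) + 14 = 10*(1/4) + 14 = 5/2 + 14 = 33/2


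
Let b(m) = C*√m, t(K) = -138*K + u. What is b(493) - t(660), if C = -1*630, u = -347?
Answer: 91427 - 630*√493 ≈ 77439.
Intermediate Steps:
t(K) = -347 - 138*K (t(K) = -138*K - 347 = -347 - 138*K)
C = -630
b(m) = -630*√m
b(493) - t(660) = -630*√493 - (-347 - 138*660) = -630*√493 - (-347 - 91080) = -630*√493 - 1*(-91427) = -630*√493 + 91427 = 91427 - 630*√493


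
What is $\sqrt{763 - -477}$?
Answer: $2 \sqrt{310} \approx 35.214$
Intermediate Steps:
$\sqrt{763 - -477} = \sqrt{763 + \left(-818 + 1295\right)} = \sqrt{763 + 477} = \sqrt{1240} = 2 \sqrt{310}$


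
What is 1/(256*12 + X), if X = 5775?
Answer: 1/8847 ≈ 0.00011303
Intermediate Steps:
1/(256*12 + X) = 1/(256*12 + 5775) = 1/(3072 + 5775) = 1/8847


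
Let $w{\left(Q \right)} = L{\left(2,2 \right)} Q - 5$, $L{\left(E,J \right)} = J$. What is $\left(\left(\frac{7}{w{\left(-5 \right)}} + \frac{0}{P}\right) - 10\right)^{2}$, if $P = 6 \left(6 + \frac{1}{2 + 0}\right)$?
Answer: $\frac{24649}{225} \approx 109.55$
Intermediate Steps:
$P = 39$ ($P = 6 \left(6 + \frac{1}{2}\right) = 6 \cdot \frac{13}{2} = 39$)
$w{\left(Q \right)} = -5 + 2 Q$ ($w{\left(Q \right)} = 2 Q - 5 = -5 + 2 Q$)
$\left(\left(\frac{7}{w{\left(-5 \right)}} + \frac{0}{P}\right) - 10\right)^{2} = \left(\left(\frac{7}{-5 + 2 \left(-5\right)} + \frac{0}{39}\right) - 10\right)^{2} = \left(\left(\frac{7}{-5 - 10} + 0 \cdot \frac{1}{39}\right) - 10\right)^{2} = \left(\left(\frac{7}{-15} + 0\right) - 10\right)^{2} = \left(\left(7 \left(- \frac{1}{15}\right) + 0\right) - 10\right)^{2} = \left(\left(- \frac{7}{15} + 0\right) - 10\right)^{2} = \left(- \frac{7}{15} - 10\right)^{2} = \left(- \frac{157}{15}\right)^{2} = \frac{24649}{225}$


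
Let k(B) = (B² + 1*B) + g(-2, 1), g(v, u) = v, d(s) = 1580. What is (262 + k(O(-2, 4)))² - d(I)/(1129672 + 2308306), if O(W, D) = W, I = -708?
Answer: 117998280126/1718989 ≈ 68644.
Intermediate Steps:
k(B) = -2 + B + B² (k(B) = (B² + 1*B) - 2 = (B² + B) - 2 = (B + B²) - 2 = -2 + B + B²)
(262 + k(O(-2, 4)))² - d(I)/(1129672 + 2308306) = (262 + (-2 - 2 + (-2)²))² - 1580/(1129672 + 2308306) = (262 + (-2 - 2 + 4))² - 1580/3437978 = (262 + 0)² - 1580/3437978 = 262² - 1*790/1718989 = 68644 - 790/1718989 = 117998280126/1718989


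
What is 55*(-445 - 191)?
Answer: -34980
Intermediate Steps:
55*(-445 - 191) = 55*(-636) = -34980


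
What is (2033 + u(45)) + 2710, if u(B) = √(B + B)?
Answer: 4743 + 3*√10 ≈ 4752.5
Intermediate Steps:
u(B) = √2*√B (u(B) = √(2*B) = √2*√B)
(2033 + u(45)) + 2710 = (2033 + √2*√45) + 2710 = (2033 + √2*(3*√5)) + 2710 = (2033 + 3*√10) + 2710 = 4743 + 3*√10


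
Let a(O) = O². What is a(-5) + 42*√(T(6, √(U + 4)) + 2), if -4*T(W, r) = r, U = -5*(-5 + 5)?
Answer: 25 + 21*√6 ≈ 76.439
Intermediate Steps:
U = 0 (U = -5*0 = 0)
T(W, r) = -r/4
a(-5) + 42*√(T(6, √(U + 4)) + 2) = (-5)² + 42*√(-√(0 + 4)/4 + 2) = 25 + 42*√(-√4/4 + 2) = 25 + 42*√(-¼*2 + 2) = 25 + 42*√(-½ + 2) = 25 + 42*√(3/2) = 25 + 42*(√6/2) = 25 + 21*√6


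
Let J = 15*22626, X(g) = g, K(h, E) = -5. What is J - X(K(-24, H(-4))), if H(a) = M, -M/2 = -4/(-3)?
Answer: 339395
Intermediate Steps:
M = -8/3 (M = -(-8)/(-3) = -(-8)*(-1)/3 = -2*4/3 = -8/3 ≈ -2.6667)
H(a) = -8/3
J = 339390
J - X(K(-24, H(-4))) = 339390 - 1*(-5) = 339390 + 5 = 339395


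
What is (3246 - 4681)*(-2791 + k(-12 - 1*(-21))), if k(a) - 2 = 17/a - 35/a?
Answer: 4005085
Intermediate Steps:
k(a) = 2 - 18/a (k(a) = 2 + (17/a - 35/a) = 2 - 18/a)
(3246 - 4681)*(-2791 + k(-12 - 1*(-21))) = (3246 - 4681)*(-2791 + (2 - 18/(-12 - 1*(-21)))) = -1435*(-2791 + (2 - 18/(-12 + 21))) = -1435*(-2791 + (2 - 18/9)) = -1435*(-2791 + (2 - 18*1/9)) = -1435*(-2791 + (2 - 2)) = -1435*(-2791 + 0) = -1435*(-2791) = 4005085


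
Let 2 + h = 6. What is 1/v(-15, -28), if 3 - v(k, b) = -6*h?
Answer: 1/27 ≈ 0.037037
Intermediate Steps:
h = 4 (h = -2 + 6 = 4)
v(k, b) = 27 (v(k, b) = 3 - (-6)*4 = 3 - 1*(-24) = 3 + 24 = 27)
1/v(-15, -28) = 1/27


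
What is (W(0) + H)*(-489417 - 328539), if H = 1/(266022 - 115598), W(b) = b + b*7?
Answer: -204489/37606 ≈ -5.4377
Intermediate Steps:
W(b) = 8*b (W(b) = b + 7*b = 8*b)
H = 1/150424 ≈ 6.6479e-6
(W(0) + H)*(-489417 - 328539) = (8*0 + 1/150424)*(-489417 - 328539) = (0 + 1/150424)*(-817956) = (1/150424)*(-817956) = -204489/37606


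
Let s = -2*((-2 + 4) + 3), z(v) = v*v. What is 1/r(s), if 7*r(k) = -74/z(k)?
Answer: -350/37 ≈ -9.4595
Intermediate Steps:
z(v) = v²
s = -10 (s = -2*(2 + 3) = -2*5 = -10)
r(k) = -74/(7*k²) (r(k) = (-74/k²)/7 = -74/(7*k²))
1/r(s) = 1/(-74/7/(-10)²) = 1/(-74/7*1/100) = 1/(-37/350) = -350/37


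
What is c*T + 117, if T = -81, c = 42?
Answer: -3285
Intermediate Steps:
c*T + 117 = 42*(-81) + 117 = -3402 + 117 = -3285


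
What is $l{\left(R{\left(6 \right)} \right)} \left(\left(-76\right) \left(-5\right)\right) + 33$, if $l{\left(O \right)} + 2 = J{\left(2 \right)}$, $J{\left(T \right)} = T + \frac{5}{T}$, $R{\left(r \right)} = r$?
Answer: $983$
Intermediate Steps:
$l{\left(O \right)} = \frac{5}{2}$ ($l{\left(O \right)} = -2 + \left(2 + \frac{5}{2}\right) = -2 + \frac{9}{2} = \frac{5}{2}$)
$l{\left(R{\left(6 \right)} \right)} \left(\left(-76\right) \left(-5\right)\right) + 33 = \frac{5 \left(\left(-76\right) \left(-5\right)\right)}{2} + 33 = \frac{5}{2} \cdot 380 + 33 = 950 + 33 = 983$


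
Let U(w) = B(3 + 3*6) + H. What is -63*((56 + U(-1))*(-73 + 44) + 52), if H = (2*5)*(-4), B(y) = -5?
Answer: 16821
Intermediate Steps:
H = -40 (H = 10*(-4) = -40)
U(w) = -45 (U(w) = -5 - 40 = -45)
-63*((56 + U(-1))*(-73 + 44) + 52) = -63*((56 - 45)*(-73 + 44) + 52) = -63*(11*(-29) + 52) = -63*(-319 + 52) = -63*(-267) = 16821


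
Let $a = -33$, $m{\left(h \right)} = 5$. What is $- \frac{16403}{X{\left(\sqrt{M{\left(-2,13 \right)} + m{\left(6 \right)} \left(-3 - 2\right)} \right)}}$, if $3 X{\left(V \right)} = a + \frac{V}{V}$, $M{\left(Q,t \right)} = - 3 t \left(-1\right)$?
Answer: $\frac{49209}{32} \approx 1537.8$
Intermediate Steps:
$M{\left(Q,t \right)} = 3 t$
$X{\left(V \right)} = - \frac{32}{3}$ ($X{\left(V \right)} = \frac{-33 + \frac{V}{V}}{3} = \frac{-33 + 1}{3} = \frac{1}{3} \left(-32\right) = - \frac{32}{3}$)
$- \frac{16403}{X{\left(\sqrt{M{\left(-2,13 \right)} + m{\left(6 \right)} \left(-3 - 2\right)} \right)}} = - \frac{16403}{- \frac{32}{3}} = \left(-16403\right) \left(- \frac{3}{32}\right) = \frac{49209}{32}$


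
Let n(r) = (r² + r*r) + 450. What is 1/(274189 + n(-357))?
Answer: 1/529537 ≈ 1.8884e-6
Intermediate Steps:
n(r) = 450 + 2*r² (n(r) = (r² + r²) + 450 = 2*r² + 450 = 450 + 2*r²)
1/(274189 + n(-357)) = 1/(274189 + (450 + 2*(-357)²)) = 1/(274189 + (450 + 2*127449)) = 1/(274189 + (450 + 254898)) = 1/(274189 + 255348) = 1/529537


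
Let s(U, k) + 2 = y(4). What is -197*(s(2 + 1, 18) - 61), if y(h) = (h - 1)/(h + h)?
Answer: 98697/8 ≈ 12337.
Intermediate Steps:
y(h) = (-1 + h)/(2*h) (y(h) = (-1 + h)/((2*h)) = (-1 + h)*(1/(2*h)) = (-1 + h)/(2*h))
s(U, k) = -13/8 (s(U, k) = -2 + (½)*(-1 + 4)/4 = -2 + (½)*(¼)*3 = -2 + 3/8 = -13/8)
-197*(s(2 + 1, 18) - 61) = -197*(-13/8 - 61) = -197*(-501/8) = 98697/8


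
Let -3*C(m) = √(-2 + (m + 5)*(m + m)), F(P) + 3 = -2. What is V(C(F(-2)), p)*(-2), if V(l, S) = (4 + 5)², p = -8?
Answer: -162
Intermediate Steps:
F(P) = -5 (F(P) = -3 - 2 = -5)
C(m) = -√(-2 + 2*m*(5 + m))/3 (C(m) = -√(-2 + (m + 5)*(m + m))/3 = -√(-2 + (5 + m)*(2*m))/3 = -√(-2 + 2*m*(5 + m))/3)
V(l, S) = 81 (V(l, S) = 9² = 81)
V(C(F(-2)), p)*(-2) = 81*(-2) = -162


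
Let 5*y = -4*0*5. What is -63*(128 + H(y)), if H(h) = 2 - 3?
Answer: -8001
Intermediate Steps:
y = 0 (y = (-4*0*5)/5 = (0*5)/5 = (1/5)*0 = 0)
H(h) = -1
-63*(128 + H(y)) = -63*(128 - 1) = -63*127 = -8001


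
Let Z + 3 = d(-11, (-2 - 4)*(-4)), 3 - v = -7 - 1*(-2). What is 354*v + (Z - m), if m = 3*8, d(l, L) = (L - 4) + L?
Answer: 2849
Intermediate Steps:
d(l, L) = -4 + 2*L (d(l, L) = (-4 + L) + L = -4 + 2*L)
m = 24
v = 8 (v = 3 - (-7 - 1*(-2)) = 3 - (-7 + 2) = 3 - 1*(-5) = 3 + 5 = 8)
Z = 41 (Z = -3 + (-4 + 2*((-2 - 4)*(-4))) = -3 + (-4 + 2*(-6*(-4))) = -3 + (-4 + 2*24) = -3 + (-4 + 48) = -3 + 44 = 41)
354*v + (Z - m) = 354*8 + (41 - 1*24) = 2832 + (41 - 24) = 2832 + 17 = 2849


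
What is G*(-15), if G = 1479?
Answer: -22185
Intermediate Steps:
G*(-15) = 1479*(-15) = -22185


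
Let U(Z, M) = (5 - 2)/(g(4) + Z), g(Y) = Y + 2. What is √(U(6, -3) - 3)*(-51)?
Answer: -51*I*√11/2 ≈ -84.574*I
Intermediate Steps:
g(Y) = 2 + Y
U(Z, M) = 3/(6 + Z) (U(Z, M) = (5 - 2)/((2 + 4) + Z) = 3/(6 + Z))
√(U(6, -3) - 3)*(-51) = √(3/(6 + 6) - 3)*(-51) = √(3/12 - 3)*(-51) = √(3*(1/12) - 3)*(-51) = √(¼ - 3)*(-51) = √(-11/4)*(-51) = (I*√11/2)*(-51) = -51*I*√11/2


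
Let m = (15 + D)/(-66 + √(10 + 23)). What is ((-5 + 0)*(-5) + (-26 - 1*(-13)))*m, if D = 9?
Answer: -576/131 - 96*√33/1441 ≈ -4.7796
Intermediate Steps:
m = 24/(-66 + √33) (m = (15 + 9)/(-66 + √(10 + 23)) = 24/(-66 + √33) ≈ -0.39830)
((-5 + 0)*(-5) + (-26 - 1*(-13)))*m = ((-5 + 0)*(-5) + (-26 - 1*(-13)))*(-48/131 - 8*√33/1441) = (-5*(-5) + (-26 + 13))*(-48/131 - 8*√33/1441) = (25 - 13)*(-48/131 - 8*√33/1441) = 12*(-48/131 - 8*√33/1441) = -576/131 - 96*√33/1441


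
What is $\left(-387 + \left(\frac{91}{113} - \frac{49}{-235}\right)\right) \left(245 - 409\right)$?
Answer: $\frac{1680977532}{26555} \approx 63302.0$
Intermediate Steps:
$\left(-387 + \left(\frac{91}{113} - \frac{49}{-235}\right)\right) \left(245 - 409\right) = \left(-387 + \left(91 \cdot \frac{1}{113} - - \frac{49}{235}\right)\right) \left(-164\right) = \left(-387 + \left(\frac{91}{113} + \frac{49}{235}\right)\right) \left(-164\right) = \left(-387 + \frac{26922}{26555}\right) \left(-164\right) = \left(- \frac{10249863}{26555}\right) \left(-164\right) = \frac{1680977532}{26555}$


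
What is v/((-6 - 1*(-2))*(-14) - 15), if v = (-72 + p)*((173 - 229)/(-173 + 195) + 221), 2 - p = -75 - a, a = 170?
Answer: 420525/451 ≈ 932.43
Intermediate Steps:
p = 247 (p = 2 - (-75 - 1*170) = 2 - (-75 - 170) = 2 - 1*(-245) = 2 + 245 = 247)
v = 420525/11 (v = (-72 + 247)*((173 - 229)/(-173 + 195) + 221) = 175*(-56/22 + 221) = 175*(-56*1/22 + 221) = 175*(-28/11 + 221) = 175*(2403/11) = 420525/11 ≈ 38230.)
v/((-6 - 1*(-2))*(-14) - 15) = 420525/(11*((-6 - 1*(-2))*(-14) - 15)) = 420525/(11*((-6 + 2)*(-14) - 15)) = 420525/(11*(-4*(-14) - 15)) = 420525/(11*(56 - 15)) = (420525/11)/41 = (420525/11)*(1/41) = 420525/451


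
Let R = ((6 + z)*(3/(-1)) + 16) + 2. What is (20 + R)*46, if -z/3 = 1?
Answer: 1334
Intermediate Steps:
z = -3 (z = -3*1 = -3)
R = 9 (R = ((6 - 3)*(3/(-1)) + 16) + 2 = (3*(3*(-1)) + 16) + 2 = (3*(-3) + 16) + 2 = (-9 + 16) + 2 = 7 + 2 = 9)
(20 + R)*46 = (20 + 9)*46 = 29*46 = 1334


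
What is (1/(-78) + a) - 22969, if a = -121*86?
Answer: -2603251/78 ≈ -33375.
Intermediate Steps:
a = -10406
(1/(-78) + a) - 22969 = (1/(-78) - 10406) - 22969 = (-1/78 - 10406) - 22969 = -811669/78 - 22969 = -2603251/78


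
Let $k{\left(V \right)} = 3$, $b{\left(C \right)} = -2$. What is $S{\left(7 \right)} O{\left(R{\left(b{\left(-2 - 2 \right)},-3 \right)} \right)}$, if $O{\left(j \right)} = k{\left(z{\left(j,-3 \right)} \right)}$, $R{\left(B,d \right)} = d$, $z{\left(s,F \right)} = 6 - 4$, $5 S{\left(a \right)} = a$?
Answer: $\frac{21}{5} \approx 4.2$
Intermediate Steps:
$S{\left(a \right)} = \frac{a}{5}$
$z{\left(s,F \right)} = 2$ ($z{\left(s,F \right)} = 6 - 4 = 2$)
$O{\left(j \right)} = 3$
$S{\left(7 \right)} O{\left(R{\left(b{\left(-2 - 2 \right)},-3 \right)} \right)} = \frac{1}{5} \cdot 7 \cdot 3 = \frac{7}{5} \cdot 3 = \frac{21}{5}$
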